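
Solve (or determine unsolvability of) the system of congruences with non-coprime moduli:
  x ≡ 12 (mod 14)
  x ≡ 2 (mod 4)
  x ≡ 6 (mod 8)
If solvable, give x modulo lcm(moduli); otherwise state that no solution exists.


Moduli 14, 4, 8 are not pairwise coprime, so CRT works modulo lcm(m_i) when all pairwise compatibility conditions hold.
Pairwise compatibility: gcd(m_i, m_j) must divide a_i - a_j for every pair.
Merge one congruence at a time:
  Start: x ≡ 12 (mod 14).
  Combine with x ≡ 2 (mod 4): gcd(14, 4) = 2; 2 - 12 = -10, which IS divisible by 2, so compatible.
    Write x = 12 + 14·t and substitute into x ≡ 2 (mod 4): 14·t ≡ 2 − 12 = -10 (mod 4).
    Divide the congruence (and modulus) by g = 2: 7·t ≡ -5 (mod 2).
    Reduce coefficients mod 2: 1·t ≡ 1 (mod 2).
    So t ≡ 1 (mod 2).
    Then x = 12 + 14·1 = 26, valid modulo lcm(14, 4) = 28: x ≡ 26 (mod 28).
  Combine with x ≡ 6 (mod 8): gcd(28, 8) = 4; 6 - 26 = -20, which IS divisible by 4, so compatible.
    Write x = 26 + 28·t and substitute into x ≡ 6 (mod 8): 28·t ≡ 6 − 26 = -20 (mod 8).
    Divide the congruence (and modulus) by g = 4: 7·t ≡ -5 (mod 2).
    Reduce coefficients mod 2: 1·t ≡ 1 (mod 2).
    So t ≡ 1 (mod 2).
    Then x = 26 + 28·1 = 54, valid modulo lcm(28, 8) = 56: x ≡ 54 (mod 56).
Verify: 54 mod 14 = 12, 54 mod 4 = 2, 54 mod 8 = 6.

x ≡ 54 (mod 56).


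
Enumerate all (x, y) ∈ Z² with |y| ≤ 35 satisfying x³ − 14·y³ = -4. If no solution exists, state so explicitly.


The equation is x³ - 14y³ = -4. For fixed y, x³ = 14·y³ − 4, so a solution requires the RHS to be a perfect cube.
Strategy: iterate y from -35 to 35, compute RHS = 14·y³ − 4, and check whether it is a (positive or negative) perfect cube.
Check small values of y:
  y = 0: RHS = -4 is not a perfect cube.
  y = 1: RHS = 10 is not a perfect cube.
  y = -1: RHS = -18 is not a perfect cube.
  y = 2: RHS = 108 is not a perfect cube.
  y = -2: RHS = -116 is not a perfect cube.
  y = 3: RHS = 374 is not a perfect cube.
  y = -3: RHS = -382 is not a perfect cube.
Continuing the search up to |y| = 35 finds no solutions either.
No (x, y) in the scanned range satisfies the equation.

No integer solutions with |y| ≤ 35.


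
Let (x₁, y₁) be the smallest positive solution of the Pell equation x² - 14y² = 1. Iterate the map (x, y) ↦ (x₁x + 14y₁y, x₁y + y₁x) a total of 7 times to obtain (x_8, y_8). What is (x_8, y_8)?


Step 1: Find the fundamental solution (x₁, y₁) of x² - 14y² = 1.
  Expand √14 as a continued fraction. a₀ = ⌊√14⌋ = 3; iterate m_{k+1} = d_k·a_k − m_k, d_{k+1} = (14 − m_{k+1}²)/d_k, a_{k+1} = ⌊(a₀ + m_{k+1})/d_{k+1}⌋ (starting m₀ = 0, d₀ = 1), with convergents p_k = a_k·p_{k-1} + p_{k-2}, q_k = a_k·q_{k-1} + q_{k-2} (p₋₁ = 1, q₋₁ = 0):
  k = 0: a₀ = 3; p₀/q₀ = 3/1; p₀² − 14·q₀² = 9 − 14 = -5.
  k = 1: m = 3, d = 5, a = ⌊(3 + 3)/5⌋ = 1; p/q = (1·3 + 1)/(1·1 + 0) = 4/1; p² − 14·q² = 16 − 14 = 2.
  k = 2: m = 2, d = 2, a = ⌊(3 + 2)/2⌋ = 2; p/q = (2·4 + 3)/(2·1 + 1) = 11/3; p² − 14·q² = 121 − 126 = -5.
  k = 3: m = 2, d = 5, a = ⌊(3 + 2)/5⌋ = 1; p/q = (1·11 + 4)/(1·3 + 1) = 15/4; p² − 14·q² = 225 − 224 = 1.
  The first convergent with p² − 14·q² = 1 gives the fundamental solution (x₁, y₁) = (15, 4).
Step 2: Apply the recurrence (x_{n+1}, y_{n+1}) = (x₁x_n + 14y₁y_n, x₁y_n + y₁x_n) repeatedly.
  From (x_1, y_1) = (15, 4): x_2 = 15·15 + 14·4·4 = 449; y_2 = 15·4 + 4·15 = 120.
  From (x_2, y_2) = (449, 120): x_3 = 15·449 + 14·4·120 = 13455; y_3 = 15·120 + 4·449 = 3596.
  From (x_3, y_3) = (13455, 3596): x_4 = 15·13455 + 14·4·3596 = 403201; y_4 = 15·3596 + 4·13455 = 107760.
  From (x_4, y_4) = (403201, 107760): x_5 = 15·403201 + 14·4·107760 = 12082575; y_5 = 15·107760 + 4·403201 = 3229204.
  From (x_5, y_5) = (12082575, 3229204): x_6 = 15·12082575 + 14·4·3229204 = 362074049; y_6 = 15·3229204 + 4·12082575 = 96768360.
  From (x_6, y_6) = (362074049, 96768360): x_7 = 15·362074049 + 14·4·96768360 = 10850138895; y_7 = 15·96768360 + 4·362074049 = 2899821596.
  From (x_7, y_7) = (10850138895, 2899821596): x_8 = 15·10850138895 + 14·4·2899821596 = 325142092801; y_8 = 15·2899821596 + 4·10850138895 = 86897879520.
Step 3: Verify x_8² - 14·y_8² = 105717380511014096025601 - 105717380511014096025600 = 1 (should be 1). ✓

(x_1, y_1) = (15, 4); (x_8, y_8) = (325142092801, 86897879520).


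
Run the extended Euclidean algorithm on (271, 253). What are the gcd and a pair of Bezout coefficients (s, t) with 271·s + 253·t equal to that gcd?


Euclidean algorithm on (271, 253) — divide until remainder is 0:
  271 = 1 · 253 + 18
  253 = 14 · 18 + 1
  18 = 18 · 1 + 0
gcd(271, 253) = 1.
Track Bezout coefficients alongside the remainders: start with r₀ = 271 = a·1 + b·0 (s = 1, t = 0) and r₁ = 253 = a·0 + b·1 (s = 0, t = 1); each new remainder r_{k+1} = r_{k-1} − q_k·r_k inherits s_{k+1} = s_{k-1} − q_k·s_k, t_{k+1} = t_{k-1} − q_k·t_k, so r_k = a·s_k + b·t_k at every step:
  q = 1: r = 18, s = 1 − 1·0 = 1, t = 0 − 1·1 = -1  (check: 271·1 + 253·(-1) = 18)
  q = 14: r = 1, s = 0 − 14·1 = -14, t = 1 − 14·(-1) = 15  (check: 271·(-14) + 253·15 = 1)
The row with r = 1 (the gcd) gives the Bezout coefficients s = -14, t = 15.
Result: 271 · (-14) + 253 · (15) = 1.

gcd(271, 253) = 1; s = -14, t = 15 (check: 271·(-14) + 253·15 = 1).


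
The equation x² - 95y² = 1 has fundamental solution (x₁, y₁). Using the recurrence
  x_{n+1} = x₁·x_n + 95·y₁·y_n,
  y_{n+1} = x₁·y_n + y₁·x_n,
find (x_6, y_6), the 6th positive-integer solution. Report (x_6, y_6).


Step 1: Find the fundamental solution (x₁, y₁) of x² - 95y² = 1.
  Expand √95 as a continued fraction. a₀ = ⌊√95⌋ = 9; iterate m_{k+1} = d_k·a_k − m_k, d_{k+1} = (95 − m_{k+1}²)/d_k, a_{k+1} = ⌊(a₀ + m_{k+1})/d_{k+1}⌋ (starting m₀ = 0, d₀ = 1), with convergents p_k = a_k·p_{k-1} + p_{k-2}, q_k = a_k·q_{k-1} + q_{k-2} (p₋₁ = 1, q₋₁ = 0):
  k = 0: a₀ = 9; p₀/q₀ = 9/1; p₀² − 95·q₀² = 81 − 95 = -14.
  k = 1: m = 9, d = 14, a = ⌊(9 + 9)/14⌋ = 1; p/q = (1·9 + 1)/(1·1 + 0) = 10/1; p² − 95·q² = 100 − 95 = 5.
  k = 2: m = 5, d = 5, a = ⌊(9 + 5)/5⌋ = 2; p/q = (2·10 + 9)/(2·1 + 1) = 29/3; p² − 95·q² = 841 − 855 = -14.
  k = 3: m = 5, d = 14, a = ⌊(9 + 5)/14⌋ = 1; p/q = (1·29 + 10)/(1·3 + 1) = 39/4; p² − 95·q² = 1521 − 1520 = 1.
  The first convergent with p² − 95·q² = 1 gives the fundamental solution (x₁, y₁) = (39, 4).
Step 2: Apply the recurrence (x_{n+1}, y_{n+1}) = (x₁x_n + 95y₁y_n, x₁y_n + y₁x_n) repeatedly.
  From (x_1, y_1) = (39, 4): x_2 = 39·39 + 95·4·4 = 3041; y_2 = 39·4 + 4·39 = 312.
  From (x_2, y_2) = (3041, 312): x_3 = 39·3041 + 95·4·312 = 237159; y_3 = 39·312 + 4·3041 = 24332.
  From (x_3, y_3) = (237159, 24332): x_4 = 39·237159 + 95·4·24332 = 18495361; y_4 = 39·24332 + 4·237159 = 1897584.
  From (x_4, y_4) = (18495361, 1897584): x_5 = 39·18495361 + 95·4·1897584 = 1442400999; y_5 = 39·1897584 + 4·18495361 = 147987220.
  From (x_5, y_5) = (1442400999, 147987220): x_6 = 39·1442400999 + 95·4·147987220 = 112488782561; y_6 = 39·147987220 + 4·1442400999 = 11541105576.
Step 3: Verify x_6² - 95·y_6² = 12653726202055937718721 - 12653726202055937718720 = 1 (should be 1). ✓

(x_1, y_1) = (39, 4); (x_6, y_6) = (112488782561, 11541105576).


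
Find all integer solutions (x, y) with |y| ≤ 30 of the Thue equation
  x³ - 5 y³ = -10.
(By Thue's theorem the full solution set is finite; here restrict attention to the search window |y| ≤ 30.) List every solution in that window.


The equation is x³ - 5y³ = -10. For fixed y, x³ = 5·y³ − 10, so a solution requires the RHS to be a perfect cube.
Strategy: iterate y from -30 to 30, compute RHS = 5·y³ − 10, and check whether it is a (positive or negative) perfect cube.
Check small values of y:
  y = 0: RHS = -10 is not a perfect cube.
  y = 1: RHS = -5 is not a perfect cube.
  y = -1: RHS = -15 is not a perfect cube.
  y = 2: RHS = 30 is not a perfect cube.
  y = -2: RHS = -50 is not a perfect cube.
  y = 3: RHS = 125 = (5)³ ⇒ x = 5 works.
  y = -3: RHS = -145 is not a perfect cube.
Continuing the search up to |y| = 30 finds no further solutions beyond those listed.
Collected solutions: (5, 3).

Solutions (with |y| ≤ 30): (5, 3).


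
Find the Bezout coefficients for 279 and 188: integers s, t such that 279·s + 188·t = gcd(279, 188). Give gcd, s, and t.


Euclidean algorithm on (279, 188) — divide until remainder is 0:
  279 = 1 · 188 + 91
  188 = 2 · 91 + 6
  91 = 15 · 6 + 1
  6 = 6 · 1 + 0
gcd(279, 188) = 1.
Track Bezout coefficients alongside the remainders: start with r₀ = 279 = a·1 + b·0 (s = 1, t = 0) and r₁ = 188 = a·0 + b·1 (s = 0, t = 1); each new remainder r_{k+1} = r_{k-1} − q_k·r_k inherits s_{k+1} = s_{k-1} − q_k·s_k, t_{k+1} = t_{k-1} − q_k·t_k, so r_k = a·s_k + b·t_k at every step:
  q = 1: r = 91, s = 1 − 1·0 = 1, t = 0 − 1·1 = -1  (check: 279·1 + 188·(-1) = 91)
  q = 2: r = 6, s = 0 − 2·1 = -2, t = 1 − 2·(-1) = 3  (check: 279·(-2) + 188·3 = 6)
  q = 15: r = 1, s = 1 − 15·(-2) = 31, t = -1 − 15·3 = -46  (check: 279·31 + 188·(-46) = 1)
The row with r = 1 (the gcd) gives the Bezout coefficients s = 31, t = -46.
Result: 279 · (31) + 188 · (-46) = 1.

gcd(279, 188) = 1; s = 31, t = -46 (check: 279·31 + 188·(-46) = 1).


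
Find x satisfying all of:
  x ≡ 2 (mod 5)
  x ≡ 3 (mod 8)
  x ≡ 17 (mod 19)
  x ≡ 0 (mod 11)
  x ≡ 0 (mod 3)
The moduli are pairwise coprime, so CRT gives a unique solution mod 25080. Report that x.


Product of moduli M = 5 · 8 · 19 · 11 · 3 = 25080.
Merge one congruence at a time:
  Start: x ≡ 2 (mod 5).
  Combine with x ≡ 3 (mod 8); new modulus lcm = 40.
    Write x = 2 + 5·t and substitute into x ≡ 3 (mod 8): 5·t ≡ 3 − 2 = 1 (mod 8).
    The inverse of 5 mod 8 is 5 (since 5·5 = 25 = 3·8 + 1), so t ≡ 5·1 = 5 ≡ 5 (mod 8).
    Then x = 2 + 5·5 = 27, valid modulo lcm(5, 8) = 40: x ≡ 27 (mod 40).
  Combine with x ≡ 17 (mod 19); new modulus lcm = 760.
    Write x = 27 + 40·t and substitute into x ≡ 17 (mod 19): 40·t ≡ 17 − 27 = -10 (mod 19).
    Reduce coefficients mod 19: 2·t ≡ 9 (mod 19).
    The inverse of 2 mod 19 is 10 (since 2·10 = 20 = 1·19 + 1), so t ≡ 10·9 = 90 ≡ 14 (mod 19).
    Then x = 27 + 40·14 = 587, valid modulo lcm(40, 19) = 760: x ≡ 587 (mod 760).
  Combine with x ≡ 0 (mod 11); new modulus lcm = 8360.
    Write x = 587 + 760·t and substitute into x ≡ 0 (mod 11): 760·t ≡ 0 − 587 = -587 (mod 11).
    Reduce coefficients mod 11: 1·t ≡ 7 (mod 11).
    So t ≡ 7 (mod 11).
    Then x = 587 + 760·7 = 5907, valid modulo lcm(760, 11) = 8360: x ≡ 5907 (mod 8360).
  Combine with x ≡ 0 (mod 3); new modulus lcm = 25080.
    Write x = 5907 + 8360·t and substitute into x ≡ 0 (mod 3): 8360·t ≡ 0 − 5907 = -5907 (mod 3).
    Reduce coefficients mod 3: 2·t ≡ 0 (mod 3).
    The inverse of 2 mod 3 is 2 (since 2·2 = 4 = 1·3 + 1), so t ≡ 2·0 = 0 ≡ 0 (mod 3).
    Then x = 5907 + 8360·0 = 5907, valid modulo lcm(8360, 3) = 25080: x ≡ 5907 (mod 25080).
Verify against each original: 5907 mod 5 = 2, 5907 mod 8 = 3, 5907 mod 19 = 17, 5907 mod 11 = 0, 5907 mod 3 = 0.

x ≡ 5907 (mod 25080).


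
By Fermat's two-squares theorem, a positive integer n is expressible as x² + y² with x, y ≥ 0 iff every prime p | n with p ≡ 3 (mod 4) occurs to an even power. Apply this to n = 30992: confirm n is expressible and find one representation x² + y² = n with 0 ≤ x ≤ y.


Step 1: Factor n = 30992 = 2^4 · 13 · 149.
Step 2: Check the mod-4 condition on each prime factor: 2 = 2 (special); 13 ≡ 1 (mod 4), exponent 1; 149 ≡ 1 (mod 4), exponent 1.
All primes ≡ 3 (mod 4) appear to even exponent (or don't appear), so by the two-squares theorem n IS expressible as a sum of two squares.
Step 3: Build a representation. Group n = k² · m with k = 4 and m = 13 · 149 = 1937 (a product of primes ≡ 1 (mod 4)); a representation of m scales to one of n via (k·x)² + (k·y)² = k²(x² + y²). Each prime p ≡ 1 (mod 4) is itself a sum of two squares; find a² by testing p − a² for a perfect square:
  13: 13 − 1² = 12, 13 − 2² = 9 = 3² ⇒ 13 = 2² + 3².
  149: 149 − 1² = 148, 149 − 2² = 145, 149 − 3² = 140, 149 − 4² = 133, 149 − 5² = 124, 149 − 6² = 113, 149 − 7² = 100 = 10² ⇒ 149 = 7² + 10².
  Combine using the Brahmagupta–Fibonacci identity (a² + b²)(c² + d²) = (ac − bd)² + (ad + bc)² = (ac + bd)² + (ad − bc)²:
  13 · 149 = 1937: from (2² + 3²)(7² + 10²), take (2·7 − 3·10, 2·10 + 3·7) = (14 − 30, 20 + 21) = (-16, 41); dropping signs (only squares matter) gives (16, 41); check 16² + 41² = 256 + 1681 = 1937 ✓.
  Scale by k = 4: (4·16, 4·41) = (64, 164).
Step 4: Order so x ≤ y and verify: 64² + 164² = 4096 + 26896 = 30992 = n. ✓

n = 30992 = 64² + 164² (one valid representation with x ≤ y).


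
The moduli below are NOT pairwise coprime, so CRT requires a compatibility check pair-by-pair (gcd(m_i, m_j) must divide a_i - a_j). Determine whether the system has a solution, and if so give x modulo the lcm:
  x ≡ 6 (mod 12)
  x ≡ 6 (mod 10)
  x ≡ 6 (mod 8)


Moduli 12, 10, 8 are not pairwise coprime, so CRT works modulo lcm(m_i) when all pairwise compatibility conditions hold.
Pairwise compatibility: gcd(m_i, m_j) must divide a_i - a_j for every pair.
Merge one congruence at a time:
  Start: x ≡ 6 (mod 12).
  Combine with x ≡ 6 (mod 10): gcd(12, 10) = 2; 6 - 6 = 0, which IS divisible by 2, so compatible.
    Write x = 6 + 12·t and substitute into x ≡ 6 (mod 10): 12·t ≡ 6 − 6 = 0 (mod 10).
    Divide the congruence (and modulus) by g = 2: 6·t ≡ 0 (mod 5).
    Reduce coefficients mod 5: 1·t ≡ 0 (mod 5).
    So t ≡ 0 (mod 5).
    Then x = 6 + 12·0 = 6, valid modulo lcm(12, 10) = 60: x ≡ 6 (mod 60).
  Combine with x ≡ 6 (mod 8): gcd(60, 8) = 4; 6 - 6 = 0, which IS divisible by 4, so compatible.
    Write x = 6 + 60·t and substitute into x ≡ 6 (mod 8): 60·t ≡ 6 − 6 = 0 (mod 8).
    Divide the congruence (and modulus) by g = 4: 15·t ≡ 0 (mod 2).
    Reduce coefficients mod 2: 1·t ≡ 0 (mod 2).
    So t ≡ 0 (mod 2).
    Then x = 6 + 60·0 = 6, valid modulo lcm(60, 8) = 120: x ≡ 6 (mod 120).
Verify: 6 mod 12 = 6, 6 mod 10 = 6, 6 mod 8 = 6.

x ≡ 6 (mod 120).


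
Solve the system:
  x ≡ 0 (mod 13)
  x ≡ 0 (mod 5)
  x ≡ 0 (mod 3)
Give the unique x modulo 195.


Moduli 13, 5, 3 are pairwise coprime; by CRT there is a unique solution modulo M = 13 · 5 · 3 = 195.
Solve pairwise, accumulating the modulus:
  Start with x ≡ 0 (mod 13).
  Combine with x ≡ 0 (mod 5): since gcd(13, 5) = 1, we get a unique residue mod 65.
    Write x = 0 + 13·t and substitute into x ≡ 0 (mod 5): 13·t ≡ 0 − 0 = 0 (mod 5).
    Reduce coefficients mod 5: 3·t ≡ 0 (mod 5).
    The inverse of 3 mod 5 is 2 (since 3·2 = 6 = 1·5 + 1), so t ≡ 2·0 = 0 ≡ 0 (mod 5).
    Then x = 0 + 13·0 = 0, valid modulo lcm(13, 5) = 65: x ≡ 0 (mod 65).
  Combine with x ≡ 0 (mod 3): since gcd(65, 3) = 1, we get a unique residue mod 195.
    Write x = 0 + 65·t and substitute into x ≡ 0 (mod 3): 65·t ≡ 0 − 0 = 0 (mod 3).
    Reduce coefficients mod 3: 2·t ≡ 0 (mod 3).
    The inverse of 2 mod 3 is 2 (since 2·2 = 4 = 1·3 + 1), so t ≡ 2·0 = 0 ≡ 0 (mod 3).
    Then x = 0 + 65·0 = 0, valid modulo lcm(65, 3) = 195: x ≡ 0 (mod 195).
Verify: 0 mod 13 = 0 ✓, 0 mod 5 = 0 ✓, 0 mod 3 = 0 ✓.

x ≡ 0 (mod 195).


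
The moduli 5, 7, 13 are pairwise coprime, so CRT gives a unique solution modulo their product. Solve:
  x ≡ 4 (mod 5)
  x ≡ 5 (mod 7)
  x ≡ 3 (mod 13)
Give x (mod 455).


Moduli 5, 7, 13 are pairwise coprime; by CRT there is a unique solution modulo M = 5 · 7 · 13 = 455.
Solve pairwise, accumulating the modulus:
  Start with x ≡ 4 (mod 5).
  Combine with x ≡ 5 (mod 7): since gcd(5, 7) = 1, we get a unique residue mod 35.
    Write x = 4 + 5·t and substitute into x ≡ 5 (mod 7): 5·t ≡ 5 − 4 = 1 (mod 7).
    The inverse of 5 mod 7 is 3 (since 5·3 = 15 = 2·7 + 1), so t ≡ 3·1 = 3 ≡ 3 (mod 7).
    Then x = 4 + 5·3 = 19, valid modulo lcm(5, 7) = 35: x ≡ 19 (mod 35).
  Combine with x ≡ 3 (mod 13): since gcd(35, 13) = 1, we get a unique residue mod 455.
    Write x = 19 + 35·t and substitute into x ≡ 3 (mod 13): 35·t ≡ 3 − 19 = -16 (mod 13).
    Reduce coefficients mod 13: 9·t ≡ 10 (mod 13).
    The inverse of 9 mod 13 is 3 (since 9·3 = 27 = 2·13 + 1), so t ≡ 3·10 = 30 ≡ 4 (mod 13).
    Then x = 19 + 35·4 = 159, valid modulo lcm(35, 13) = 455: x ≡ 159 (mod 455).
Verify: 159 mod 5 = 4 ✓, 159 mod 7 = 5 ✓, 159 mod 13 = 3 ✓.

x ≡ 159 (mod 455).


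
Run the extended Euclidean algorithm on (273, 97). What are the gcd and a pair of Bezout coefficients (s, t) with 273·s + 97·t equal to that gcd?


Euclidean algorithm on (273, 97) — divide until remainder is 0:
  273 = 2 · 97 + 79
  97 = 1 · 79 + 18
  79 = 4 · 18 + 7
  18 = 2 · 7 + 4
  7 = 1 · 4 + 3
  4 = 1 · 3 + 1
  3 = 3 · 1 + 0
gcd(273, 97) = 1.
Track Bezout coefficients alongside the remainders: start with r₀ = 273 = a·1 + b·0 (s = 1, t = 0) and r₁ = 97 = a·0 + b·1 (s = 0, t = 1); each new remainder r_{k+1} = r_{k-1} − q_k·r_k inherits s_{k+1} = s_{k-1} − q_k·s_k, t_{k+1} = t_{k-1} − q_k·t_k, so r_k = a·s_k + b·t_k at every step:
  q = 2: r = 79, s = 1 − 2·0 = 1, t = 0 − 2·1 = -2  (check: 273·1 + 97·(-2) = 79)
  q = 1: r = 18, s = 0 − 1·1 = -1, t = 1 − 1·(-2) = 3  (check: 273·(-1) + 97·3 = 18)
  q = 4: r = 7, s = 1 − 4·(-1) = 5, t = -2 − 4·3 = -14  (check: 273·5 + 97·(-14) = 7)
  q = 2: r = 4, s = -1 − 2·5 = -11, t = 3 − 2·(-14) = 31  (check: 273·(-11) + 97·31 = 4)
  q = 1: r = 3, s = 5 − 1·(-11) = 16, t = -14 − 1·31 = -45  (check: 273·16 + 97·(-45) = 3)
  q = 1: r = 1, s = -11 − 1·16 = -27, t = 31 − 1·(-45) = 76  (check: 273·(-27) + 97·76 = 1)
The row with r = 1 (the gcd) gives the Bezout coefficients s = -27, t = 76.
Result: 273 · (-27) + 97 · (76) = 1.

gcd(273, 97) = 1; s = -27, t = 76 (check: 273·(-27) + 97·76 = 1).


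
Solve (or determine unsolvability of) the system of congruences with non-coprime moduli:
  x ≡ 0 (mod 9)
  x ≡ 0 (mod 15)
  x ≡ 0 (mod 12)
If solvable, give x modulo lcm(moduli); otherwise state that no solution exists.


Moduli 9, 15, 12 are not pairwise coprime, so CRT works modulo lcm(m_i) when all pairwise compatibility conditions hold.
Pairwise compatibility: gcd(m_i, m_j) must divide a_i - a_j for every pair.
Merge one congruence at a time:
  Start: x ≡ 0 (mod 9).
  Combine with x ≡ 0 (mod 15): gcd(9, 15) = 3; 0 - 0 = 0, which IS divisible by 3, so compatible.
    Write x = 0 + 9·t and substitute into x ≡ 0 (mod 15): 9·t ≡ 0 − 0 = 0 (mod 15).
    Divide the congruence (and modulus) by g = 3: 3·t ≡ 0 (mod 5).
    The inverse of 3 mod 5 is 2 (since 3·2 = 6 = 1·5 + 1), so t ≡ 2·0 = 0 ≡ 0 (mod 5).
    Then x = 0 + 9·0 = 0, valid modulo lcm(9, 15) = 45: x ≡ 0 (mod 45).
  Combine with x ≡ 0 (mod 12): gcd(45, 12) = 3; 0 - 0 = 0, which IS divisible by 3, so compatible.
    Write x = 0 + 45·t and substitute into x ≡ 0 (mod 12): 45·t ≡ 0 − 0 = 0 (mod 12).
    Divide the congruence (and modulus) by g = 3: 15·t ≡ 0 (mod 4).
    Reduce coefficients mod 4: 3·t ≡ 0 (mod 4).
    The inverse of 3 mod 4 is 3 (since 3·3 = 9 = 2·4 + 1), so t ≡ 3·0 = 0 ≡ 0 (mod 4).
    Then x = 0 + 45·0 = 0, valid modulo lcm(45, 12) = 180: x ≡ 0 (mod 180).
Verify: 0 mod 9 = 0, 0 mod 15 = 0, 0 mod 12 = 0.

x ≡ 0 (mod 180).


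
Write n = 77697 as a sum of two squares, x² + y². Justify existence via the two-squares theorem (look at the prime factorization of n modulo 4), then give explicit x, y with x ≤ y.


Step 1: Factor n = 77697 = 3^2 · 89 · 97.
Step 2: Check the mod-4 condition on each prime factor: 3 ≡ 3 (mod 4), exponent 2 (must be even); 89 ≡ 1 (mod 4), exponent 1; 97 ≡ 1 (mod 4), exponent 1.
All primes ≡ 3 (mod 4) appear to even exponent (or don't appear), so by the two-squares theorem n IS expressible as a sum of two squares.
Step 3: Build a representation. Group n = k² · m with k = 3 and m = 89 · 97 = 8633 (a product of primes ≡ 1 (mod 4)); a representation of m scales to one of n via (k·x)² + (k·y)² = k²(x² + y²). Each prime p ≡ 1 (mod 4) is itself a sum of two squares; find a² by testing p − a² for a perfect square:
  89: 89 − 1² = 88, 89 − 2² = 85, 89 − 3² = 80, 89 − 4² = 73, 89 − 5² = 64 = 8² ⇒ 89 = 5² + 8².
  97: 97 − 1² = 96, 97 − 2² = 93, 97 − 3² = 88, 97 − 4² = 81 = 9² ⇒ 97 = 4² + 9².
  Combine using the Brahmagupta–Fibonacci identity (a² + b²)(c² + d²) = (ac − bd)² + (ad + bc)² = (ac + bd)² + (ad − bc)²:
  89 · 97 = 8633: from (5² + 8²)(4² + 9²), take (5·4 − 8·9, 5·9 + 8·4) = (20 − 72, 45 + 32) = (-52, 77); dropping signs (only squares matter) gives (52, 77); check 52² + 77² = 2704 + 5929 = 8633 ✓.
  Scale by k = 3: (3·52, 3·77) = (156, 231).
Step 4: Order so x ≤ y and verify: 156² + 231² = 24336 + 53361 = 77697 = n. ✓

n = 77697 = 156² + 231² (one valid representation with x ≤ y).


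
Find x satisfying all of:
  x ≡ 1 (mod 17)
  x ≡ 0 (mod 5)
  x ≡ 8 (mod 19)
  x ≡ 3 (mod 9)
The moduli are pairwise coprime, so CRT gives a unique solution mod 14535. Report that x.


Product of moduli M = 17 · 5 · 19 · 9 = 14535.
Merge one congruence at a time:
  Start: x ≡ 1 (mod 17).
  Combine with x ≡ 0 (mod 5); new modulus lcm = 85.
    Write x = 1 + 17·t and substitute into x ≡ 0 (mod 5): 17·t ≡ 0 − 1 = -1 (mod 5).
    Reduce coefficients mod 5: 2·t ≡ 4 (mod 5).
    The inverse of 2 mod 5 is 3 (since 2·3 = 6 = 1·5 + 1), so t ≡ 3·4 = 12 ≡ 2 (mod 5).
    Then x = 1 + 17·2 = 35, valid modulo lcm(17, 5) = 85: x ≡ 35 (mod 85).
  Combine with x ≡ 8 (mod 19); new modulus lcm = 1615.
    Write x = 35 + 85·t and substitute into x ≡ 8 (mod 19): 85·t ≡ 8 − 35 = -27 (mod 19).
    Reduce coefficients mod 19: 9·t ≡ 11 (mod 19).
    The inverse of 9 mod 19 is 17 (since 9·17 = 153 = 8·19 + 1), so t ≡ 17·11 = 187 ≡ 16 (mod 19).
    Then x = 35 + 85·16 = 1395, valid modulo lcm(85, 19) = 1615: x ≡ 1395 (mod 1615).
  Combine with x ≡ 3 (mod 9); new modulus lcm = 14535.
    Write x = 1395 + 1615·t and substitute into x ≡ 3 (mod 9): 1615·t ≡ 3 − 1395 = -1392 (mod 9).
    Reduce coefficients mod 9: 4·t ≡ 3 (mod 9).
    The inverse of 4 mod 9 is 7 (since 4·7 = 28 = 3·9 + 1), so t ≡ 7·3 = 21 ≡ 3 (mod 9).
    Then x = 1395 + 1615·3 = 6240, valid modulo lcm(1615, 9) = 14535: x ≡ 6240 (mod 14535).
Verify against each original: 6240 mod 17 = 1, 6240 mod 5 = 0, 6240 mod 19 = 8, 6240 mod 9 = 3.

x ≡ 6240 (mod 14535).


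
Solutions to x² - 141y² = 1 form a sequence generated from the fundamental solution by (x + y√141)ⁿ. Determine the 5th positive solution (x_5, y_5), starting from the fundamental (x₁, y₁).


Step 1: Find the fundamental solution (x₁, y₁) of x² - 141y² = 1.
  Expand √141 as a continued fraction. a₀ = ⌊√141⌋ = 11; iterate m_{k+1} = d_k·a_k − m_k, d_{k+1} = (141 − m_{k+1}²)/d_k, a_{k+1} = ⌊(a₀ + m_{k+1})/d_{k+1}⌋ (starting m₀ = 0, d₀ = 1), with convergents p_k = a_k·p_{k-1} + p_{k-2}, q_k = a_k·q_{k-1} + q_{k-2} (p₋₁ = 1, q₋₁ = 0):
  k = 0: a₀ = 11; p₀/q₀ = 11/1; p₀² − 141·q₀² = 121 − 141 = -20.
  k = 1: m = 11, d = 20, a = ⌊(11 + 11)/20⌋ = 1; p/q = (1·11 + 1)/(1·1 + 0) = 12/1; p² − 141·q² = 144 − 141 = 3.
  k = 2: m = 9, d = 3, a = ⌊(11 + 9)/3⌋ = 6; p/q = (6·12 + 11)/(6·1 + 1) = 83/7; p² − 141·q² = 6889 − 6909 = -20.
  k = 3: m = 9, d = 20, a = ⌊(11 + 9)/20⌋ = 1; p/q = (1·83 + 12)/(1·7 + 1) = 95/8; p² − 141·q² = 9025 − 9024 = 1.
  The first convergent with p² − 141·q² = 1 gives the fundamental solution (x₁, y₁) = (95, 8).
Step 2: Apply the recurrence (x_{n+1}, y_{n+1}) = (x₁x_n + 141y₁y_n, x₁y_n + y₁x_n) repeatedly.
  From (x_1, y_1) = (95, 8): x_2 = 95·95 + 141·8·8 = 18049; y_2 = 95·8 + 8·95 = 1520.
  From (x_2, y_2) = (18049, 1520): x_3 = 95·18049 + 141·8·1520 = 3429215; y_3 = 95·1520 + 8·18049 = 288792.
  From (x_3, y_3) = (3429215, 288792): x_4 = 95·3429215 + 141·8·288792 = 651532801; y_4 = 95·288792 + 8·3429215 = 54868960.
  From (x_4, y_4) = (651532801, 54868960): x_5 = 95·651532801 + 141·8·54868960 = 123787802975; y_5 = 95·54868960 + 8·651532801 = 10424813608.
Step 3: Verify x_5² - 141·y_5² = 15323420165377418850625 - 15323420165377418850624 = 1 (should be 1). ✓

(x_1, y_1) = (95, 8); (x_5, y_5) = (123787802975, 10424813608).


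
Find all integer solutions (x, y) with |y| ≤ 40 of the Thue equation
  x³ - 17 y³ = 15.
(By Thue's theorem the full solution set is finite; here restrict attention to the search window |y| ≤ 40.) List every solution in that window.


The equation is x³ - 17y³ = 15. For fixed y, x³ = 17·y³ + 15, so a solution requires the RHS to be a perfect cube.
Strategy: iterate y from -40 to 40, compute RHS = 17·y³ + 15, and check whether it is a (positive or negative) perfect cube.
Check small values of y:
  y = 0: RHS = 15 is not a perfect cube.
  y = 1: RHS = 32 is not a perfect cube.
  y = -1: RHS = -2 is not a perfect cube.
  y = 2: RHS = 151 is not a perfect cube.
  y = -2: RHS = -121 is not a perfect cube.
  y = 3: RHS = 474 is not a perfect cube.
  y = -3: RHS = -444 is not a perfect cube.
Continuing the search up to |y| = 40 finds no solutions either.
No (x, y) in the scanned range satisfies the equation.

No integer solutions with |y| ≤ 40.


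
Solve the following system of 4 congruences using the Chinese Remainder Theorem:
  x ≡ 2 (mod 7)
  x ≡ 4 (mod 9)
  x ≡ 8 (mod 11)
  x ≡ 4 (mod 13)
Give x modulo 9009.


Product of moduli M = 7 · 9 · 11 · 13 = 9009.
Merge one congruence at a time:
  Start: x ≡ 2 (mod 7).
  Combine with x ≡ 4 (mod 9); new modulus lcm = 63.
    Write x = 2 + 7·t and substitute into x ≡ 4 (mod 9): 7·t ≡ 4 − 2 = 2 (mod 9).
    The inverse of 7 mod 9 is 4 (since 7·4 = 28 = 3·9 + 1), so t ≡ 4·2 = 8 ≡ 8 (mod 9).
    Then x = 2 + 7·8 = 58, valid modulo lcm(7, 9) = 63: x ≡ 58 (mod 63).
  Combine with x ≡ 8 (mod 11); new modulus lcm = 693.
    Write x = 58 + 63·t and substitute into x ≡ 8 (mod 11): 63·t ≡ 8 − 58 = -50 (mod 11).
    Reduce coefficients mod 11: 8·t ≡ 5 (mod 11).
    The inverse of 8 mod 11 is 7 (since 8·7 = 56 = 5·11 + 1), so t ≡ 7·5 = 35 ≡ 2 (mod 11).
    Then x = 58 + 63·2 = 184, valid modulo lcm(63, 11) = 693: x ≡ 184 (mod 693).
  Combine with x ≡ 4 (mod 13); new modulus lcm = 9009.
    Write x = 184 + 693·t and substitute into x ≡ 4 (mod 13): 693·t ≡ 4 − 184 = -180 (mod 13).
    Reduce coefficients mod 13: 4·t ≡ 2 (mod 13).
    The inverse of 4 mod 13 is 10 (since 4·10 = 40 = 3·13 + 1), so t ≡ 10·2 = 20 ≡ 7 (mod 13).
    Then x = 184 + 693·7 = 5035, valid modulo lcm(693, 13) = 9009: x ≡ 5035 (mod 9009).
Verify against each original: 5035 mod 7 = 2, 5035 mod 9 = 4, 5035 mod 11 = 8, 5035 mod 13 = 4.

x ≡ 5035 (mod 9009).


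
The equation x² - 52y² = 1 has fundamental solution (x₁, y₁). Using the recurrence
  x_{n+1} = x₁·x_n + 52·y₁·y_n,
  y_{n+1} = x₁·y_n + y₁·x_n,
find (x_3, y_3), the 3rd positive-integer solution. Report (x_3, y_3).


Step 1: Find the fundamental solution (x₁, y₁) of x² - 52y² = 1.
  Expand √52 as a continued fraction. a₀ = ⌊√52⌋ = 7; iterate m_{k+1} = d_k·a_k − m_k, d_{k+1} = (52 − m_{k+1}²)/d_k, a_{k+1} = ⌊(a₀ + m_{k+1})/d_{k+1}⌋ (starting m₀ = 0, d₀ = 1), with convergents p_k = a_k·p_{k-1} + p_{k-2}, q_k = a_k·q_{k-1} + q_{k-2} (p₋₁ = 1, q₋₁ = 0):
  k = 0: a₀ = 7; p₀/q₀ = 7/1; p₀² − 52·q₀² = 49 − 52 = -3.
  k = 1: m = 7, d = 3, a = ⌊(7 + 7)/3⌋ = 4; p/q = (4·7 + 1)/(4·1 + 0) = 29/4; p² − 52·q² = 841 − 832 = 9.
  k = 2: m = 5, d = 9, a = ⌊(7 + 5)/9⌋ = 1; p/q = (1·29 + 7)/(1·4 + 1) = 36/5; p² − 52·q² = 1296 − 1300 = -4.
  k = 3: m = 4, d = 4, a = ⌊(7 + 4)/4⌋ = 2; p/q = (2·36 + 29)/(2·5 + 4) = 101/14; p² − 52·q² = 10201 − 10192 = 9.
  k = 4: m = 4, d = 9, a = ⌊(7 + 4)/9⌋ = 1; p/q = (1·101 + 36)/(1·14 + 5) = 137/19; p² − 52·q² = 18769 − 18772 = -3.
  k = 5: m = 5, d = 3, a = ⌊(7 + 5)/3⌋ = 4; p/q = (4·137 + 101)/(4·19 + 14) = 649/90; p² − 52·q² = 421201 − 421200 = 1.
  The first convergent with p² − 52·q² = 1 gives the fundamental solution (x₁, y₁) = (649, 90).
Step 2: Apply the recurrence (x_{n+1}, y_{n+1}) = (x₁x_n + 52y₁y_n, x₁y_n + y₁x_n) repeatedly.
  From (x_1, y_1) = (649, 90): x_2 = 649·649 + 52·90·90 = 842401; y_2 = 649·90 + 90·649 = 116820.
  From (x_2, y_2) = (842401, 116820): x_3 = 649·842401 + 52·90·116820 = 1093435849; y_3 = 649·116820 + 90·842401 = 151632270.
Step 3: Verify x_3² - 52·y_3² = 1195601955878350801 - 1195601955878350800 = 1 (should be 1). ✓

(x_1, y_1) = (649, 90); (x_3, y_3) = (1093435849, 151632270).


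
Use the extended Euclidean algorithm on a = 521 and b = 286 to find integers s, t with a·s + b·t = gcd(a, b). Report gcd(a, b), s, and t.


Euclidean algorithm on (521, 286) — divide until remainder is 0:
  521 = 1 · 286 + 235
  286 = 1 · 235 + 51
  235 = 4 · 51 + 31
  51 = 1 · 31 + 20
  31 = 1 · 20 + 11
  20 = 1 · 11 + 9
  11 = 1 · 9 + 2
  9 = 4 · 2 + 1
  2 = 2 · 1 + 0
gcd(521, 286) = 1.
Track Bezout coefficients alongside the remainders: start with r₀ = 521 = a·1 + b·0 (s = 1, t = 0) and r₁ = 286 = a·0 + b·1 (s = 0, t = 1); each new remainder r_{k+1} = r_{k-1} − q_k·r_k inherits s_{k+1} = s_{k-1} − q_k·s_k, t_{k+1} = t_{k-1} − q_k·t_k, so r_k = a·s_k + b·t_k at every step:
  q = 1: r = 235, s = 1 − 1·0 = 1, t = 0 − 1·1 = -1  (check: 521·1 + 286·(-1) = 235)
  q = 1: r = 51, s = 0 − 1·1 = -1, t = 1 − 1·(-1) = 2  (check: 521·(-1) + 286·2 = 51)
  q = 4: r = 31, s = 1 − 4·(-1) = 5, t = -1 − 4·2 = -9  (check: 521·5 + 286·(-9) = 31)
  q = 1: r = 20, s = -1 − 1·5 = -6, t = 2 − 1·(-9) = 11  (check: 521·(-6) + 286·11 = 20)
  q = 1: r = 11, s = 5 − 1·(-6) = 11, t = -9 − 1·11 = -20  (check: 521·11 + 286·(-20) = 11)
  q = 1: r = 9, s = -6 − 1·11 = -17, t = 11 − 1·(-20) = 31  (check: 521·(-17) + 286·31 = 9)
  q = 1: r = 2, s = 11 − 1·(-17) = 28, t = -20 − 1·31 = -51  (check: 521·28 + 286·(-51) = 2)
  q = 4: r = 1, s = -17 − 4·28 = -129, t = 31 − 4·(-51) = 235  (check: 521·(-129) + 286·235 = 1)
The row with r = 1 (the gcd) gives the Bezout coefficients s = -129, t = 235.
Result: 521 · (-129) + 286 · (235) = 1.

gcd(521, 286) = 1; s = -129, t = 235 (check: 521·(-129) + 286·235 = 1).


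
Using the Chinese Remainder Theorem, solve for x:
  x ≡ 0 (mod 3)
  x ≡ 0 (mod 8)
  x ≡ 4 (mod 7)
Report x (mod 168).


Moduli 3, 8, 7 are pairwise coprime; by CRT there is a unique solution modulo M = 3 · 8 · 7 = 168.
Solve pairwise, accumulating the modulus:
  Start with x ≡ 0 (mod 3).
  Combine with x ≡ 0 (mod 8): since gcd(3, 8) = 1, we get a unique residue mod 24.
    Write x = 0 + 3·t and substitute into x ≡ 0 (mod 8): 3·t ≡ 0 − 0 = 0 (mod 8).
    The inverse of 3 mod 8 is 3 (since 3·3 = 9 = 1·8 + 1), so t ≡ 3·0 = 0 ≡ 0 (mod 8).
    Then x = 0 + 3·0 = 0, valid modulo lcm(3, 8) = 24: x ≡ 0 (mod 24).
  Combine with x ≡ 4 (mod 7): since gcd(24, 7) = 1, we get a unique residue mod 168.
    Write x = 0 + 24·t and substitute into x ≡ 4 (mod 7): 24·t ≡ 4 − 0 = 4 (mod 7).
    Reduce coefficients mod 7: 3·t ≡ 4 (mod 7).
    The inverse of 3 mod 7 is 5 (since 3·5 = 15 = 2·7 + 1), so t ≡ 5·4 = 20 ≡ 6 (mod 7).
    Then x = 0 + 24·6 = 144, valid modulo lcm(24, 7) = 168: x ≡ 144 (mod 168).
Verify: 144 mod 3 = 0 ✓, 144 mod 8 = 0 ✓, 144 mod 7 = 4 ✓.

x ≡ 144 (mod 168).


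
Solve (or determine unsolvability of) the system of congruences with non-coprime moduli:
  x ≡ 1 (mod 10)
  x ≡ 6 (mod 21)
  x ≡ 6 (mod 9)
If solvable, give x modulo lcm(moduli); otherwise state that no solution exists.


Moduli 10, 21, 9 are not pairwise coprime, so CRT works modulo lcm(m_i) when all pairwise compatibility conditions hold.
Pairwise compatibility: gcd(m_i, m_j) must divide a_i - a_j for every pair.
Merge one congruence at a time:
  Start: x ≡ 1 (mod 10).
  Combine with x ≡ 6 (mod 21): gcd(10, 21) = 1; 6 - 1 = 5, which IS divisible by 1, so compatible.
    Write x = 1 + 10·t and substitute into x ≡ 6 (mod 21): 10·t ≡ 6 − 1 = 5 (mod 21).
    The inverse of 10 mod 21 is 19 (since 10·19 = 190 = 9·21 + 1), so t ≡ 19·5 = 95 ≡ 11 (mod 21).
    Then x = 1 + 10·11 = 111, valid modulo lcm(10, 21) = 210: x ≡ 111 (mod 210).
  Combine with x ≡ 6 (mod 9): gcd(210, 9) = 3; 6 - 111 = -105, which IS divisible by 3, so compatible.
    Write x = 111 + 210·t and substitute into x ≡ 6 (mod 9): 210·t ≡ 6 − 111 = -105 (mod 9).
    Divide the congruence (and modulus) by g = 3: 70·t ≡ -35 (mod 3).
    Reduce coefficients mod 3: 1·t ≡ 1 (mod 3).
    So t ≡ 1 (mod 3).
    Then x = 111 + 210·1 = 321, valid modulo lcm(210, 9) = 630: x ≡ 321 (mod 630).
Verify: 321 mod 10 = 1, 321 mod 21 = 6, 321 mod 9 = 6.

x ≡ 321 (mod 630).


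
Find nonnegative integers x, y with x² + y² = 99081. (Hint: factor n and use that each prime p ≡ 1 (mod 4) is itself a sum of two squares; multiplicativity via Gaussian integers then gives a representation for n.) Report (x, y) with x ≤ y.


Step 1: Factor n = 99081 = 3^2 · 101 · 109.
Step 2: Check the mod-4 condition on each prime factor: 3 ≡ 3 (mod 4), exponent 2 (must be even); 101 ≡ 1 (mod 4), exponent 1; 109 ≡ 1 (mod 4), exponent 1.
All primes ≡ 3 (mod 4) appear to even exponent (or don't appear), so by the two-squares theorem n IS expressible as a sum of two squares.
Step 3: Build a representation. Group n = k² · m with k = 3 and m = 101 · 109 = 11009 (a product of primes ≡ 1 (mod 4)); a representation of m scales to one of n via (k·x)² + (k·y)² = k²(x² + y²). Each prime p ≡ 1 (mod 4) is itself a sum of two squares; find a² by testing p − a² for a perfect square:
  101: 101 − 1² = 100 = 10² ⇒ 101 = 1² + 10².
  109: 109 − 1² = 108, 109 − 2² = 105, 109 − 3² = 100 = 10² ⇒ 109 = 3² + 10².
  Combine using the Brahmagupta–Fibonacci identity (a² + b²)(c² + d²) = (ac − bd)² + (ad + bc)² = (ac + bd)² + (ad − bc)²:
  101 · 109 = 11009: from (1² + 10²)(3² + 10²), take (1·3 − 10·10, 1·10 + 10·3) = (3 − 100, 10 + 30) = (-97, 40); dropping signs (only squares matter) gives (97, 40); check 97² + 40² = 9409 + 1600 = 11009 ✓.
  Scale by k = 3: (3·97, 3·40) = (291, 120).
Step 4: Order so x ≤ y and verify: 120² + 291² = 14400 + 84681 = 99081 = n. ✓

n = 99081 = 120² + 291² (one valid representation with x ≤ y).


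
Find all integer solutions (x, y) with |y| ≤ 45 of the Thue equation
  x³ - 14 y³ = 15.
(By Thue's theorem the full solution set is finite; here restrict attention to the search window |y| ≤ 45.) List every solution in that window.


The equation is x³ - 14y³ = 15. For fixed y, x³ = 14·y³ + 15, so a solution requires the RHS to be a perfect cube.
Strategy: iterate y from -45 to 45, compute RHS = 14·y³ + 15, and check whether it is a (positive or negative) perfect cube.
Check small values of y:
  y = 0: RHS = 15 is not a perfect cube.
  y = 1: RHS = 29 is not a perfect cube.
  y = -1: RHS = 1 = (1)³ ⇒ x = 1 works.
  y = 2: RHS = 127 is not a perfect cube.
  y = -2: RHS = -97 is not a perfect cube.
  y = 3: RHS = 393 is not a perfect cube.
  y = -3: RHS = -363 is not a perfect cube.
Continuing the search up to |y| = 45 finds no further solutions beyond those listed.
Collected solutions: (1, -1).

Solutions (with |y| ≤ 45): (1, -1).


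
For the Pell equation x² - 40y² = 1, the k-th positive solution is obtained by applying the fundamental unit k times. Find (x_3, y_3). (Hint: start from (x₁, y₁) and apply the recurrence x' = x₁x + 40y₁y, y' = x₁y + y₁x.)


Step 1: Find the fundamental solution (x₁, y₁) of x² - 40y² = 1.
  Expand √40 as a continued fraction. a₀ = ⌊√40⌋ = 6; iterate m_{k+1} = d_k·a_k − m_k, d_{k+1} = (40 − m_{k+1}²)/d_k, a_{k+1} = ⌊(a₀ + m_{k+1})/d_{k+1}⌋ (starting m₀ = 0, d₀ = 1), with convergents p_k = a_k·p_{k-1} + p_{k-2}, q_k = a_k·q_{k-1} + q_{k-2} (p₋₁ = 1, q₋₁ = 0):
  k = 0: a₀ = 6; p₀/q₀ = 6/1; p₀² − 40·q₀² = 36 − 40 = -4.
  k = 1: m = 6, d = 4, a = ⌊(6 + 6)/4⌋ = 3; p/q = (3·6 + 1)/(3·1 + 0) = 19/3; p² − 40·q² = 361 − 360 = 1.
  The first convergent with p² − 40·q² = 1 gives the fundamental solution (x₁, y₁) = (19, 3).
Step 2: Apply the recurrence (x_{n+1}, y_{n+1}) = (x₁x_n + 40y₁y_n, x₁y_n + y₁x_n) repeatedly.
  From (x_1, y_1) = (19, 3): x_2 = 19·19 + 40·3·3 = 721; y_2 = 19·3 + 3·19 = 114.
  From (x_2, y_2) = (721, 114): x_3 = 19·721 + 40·3·114 = 27379; y_3 = 19·114 + 3·721 = 4329.
Step 3: Verify x_3² - 40·y_3² = 749609641 - 749609640 = 1 (should be 1). ✓

(x_1, y_1) = (19, 3); (x_3, y_3) = (27379, 4329).


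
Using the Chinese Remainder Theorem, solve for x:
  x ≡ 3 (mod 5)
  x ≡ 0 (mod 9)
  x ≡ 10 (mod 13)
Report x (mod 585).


Moduli 5, 9, 13 are pairwise coprime; by CRT there is a unique solution modulo M = 5 · 9 · 13 = 585.
Solve pairwise, accumulating the modulus:
  Start with x ≡ 3 (mod 5).
  Combine with x ≡ 0 (mod 9): since gcd(5, 9) = 1, we get a unique residue mod 45.
    Write x = 3 + 5·t and substitute into x ≡ 0 (mod 9): 5·t ≡ 0 − 3 = -3 (mod 9).
    Reduce coefficients mod 9: 5·t ≡ 6 (mod 9).
    The inverse of 5 mod 9 is 2 (since 5·2 = 10 = 1·9 + 1), so t ≡ 2·6 = 12 ≡ 3 (mod 9).
    Then x = 3 + 5·3 = 18, valid modulo lcm(5, 9) = 45: x ≡ 18 (mod 45).
  Combine with x ≡ 10 (mod 13): since gcd(45, 13) = 1, we get a unique residue mod 585.
    Write x = 18 + 45·t and substitute into x ≡ 10 (mod 13): 45·t ≡ 10 − 18 = -8 (mod 13).
    Reduce coefficients mod 13: 6·t ≡ 5 (mod 13).
    The inverse of 6 mod 13 is 11 (since 6·11 = 66 = 5·13 + 1), so t ≡ 11·5 = 55 ≡ 3 (mod 13).
    Then x = 18 + 45·3 = 153, valid modulo lcm(45, 13) = 585: x ≡ 153 (mod 585).
Verify: 153 mod 5 = 3 ✓, 153 mod 9 = 0 ✓, 153 mod 13 = 10 ✓.

x ≡ 153 (mod 585).


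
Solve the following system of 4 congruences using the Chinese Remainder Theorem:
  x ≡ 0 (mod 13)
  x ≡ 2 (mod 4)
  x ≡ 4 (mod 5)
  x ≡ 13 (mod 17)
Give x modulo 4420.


Product of moduli M = 13 · 4 · 5 · 17 = 4420.
Merge one congruence at a time:
  Start: x ≡ 0 (mod 13).
  Combine with x ≡ 2 (mod 4); new modulus lcm = 52.
    Write x = 0 + 13·t and substitute into x ≡ 2 (mod 4): 13·t ≡ 2 − 0 = 2 (mod 4).
    Reduce coefficients mod 4: 1·t ≡ 2 (mod 4).
    So t ≡ 2 (mod 4).
    Then x = 0 + 13·2 = 26, valid modulo lcm(13, 4) = 52: x ≡ 26 (mod 52).
  Combine with x ≡ 4 (mod 5); new modulus lcm = 260.
    Write x = 26 + 52·t and substitute into x ≡ 4 (mod 5): 52·t ≡ 4 − 26 = -22 (mod 5).
    Reduce coefficients mod 5: 2·t ≡ 3 (mod 5).
    The inverse of 2 mod 5 is 3 (since 2·3 = 6 = 1·5 + 1), so t ≡ 3·3 = 9 ≡ 4 (mod 5).
    Then x = 26 + 52·4 = 234, valid modulo lcm(52, 5) = 260: x ≡ 234 (mod 260).
  Combine with x ≡ 13 (mod 17); new modulus lcm = 4420.
    Write x = 234 + 260·t and substitute into x ≡ 13 (mod 17): 260·t ≡ 13 − 234 = -221 (mod 17).
    Reduce coefficients mod 17: 5·t ≡ 0 (mod 17).
    The inverse of 5 mod 17 is 7 (since 5·7 = 35 = 2·17 + 1), so t ≡ 7·0 = 0 ≡ 0 (mod 17).
    Then x = 234 + 260·0 = 234, valid modulo lcm(260, 17) = 4420: x ≡ 234 (mod 4420).
Verify against each original: 234 mod 13 = 0, 234 mod 4 = 2, 234 mod 5 = 4, 234 mod 17 = 13.

x ≡ 234 (mod 4420).


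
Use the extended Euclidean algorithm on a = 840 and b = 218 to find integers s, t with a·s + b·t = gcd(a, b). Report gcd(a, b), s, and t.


Euclidean algorithm on (840, 218) — divide until remainder is 0:
  840 = 3 · 218 + 186
  218 = 1 · 186 + 32
  186 = 5 · 32 + 26
  32 = 1 · 26 + 6
  26 = 4 · 6 + 2
  6 = 3 · 2 + 0
gcd(840, 218) = 2.
Track Bezout coefficients alongside the remainders: start with r₀ = 840 = a·1 + b·0 (s = 1, t = 0) and r₁ = 218 = a·0 + b·1 (s = 0, t = 1); each new remainder r_{k+1} = r_{k-1} − q_k·r_k inherits s_{k+1} = s_{k-1} − q_k·s_k, t_{k+1} = t_{k-1} − q_k·t_k, so r_k = a·s_k + b·t_k at every step:
  q = 3: r = 186, s = 1 − 3·0 = 1, t = 0 − 3·1 = -3  (check: 840·1 + 218·(-3) = 186)
  q = 1: r = 32, s = 0 − 1·1 = -1, t = 1 − 1·(-3) = 4  (check: 840·(-1) + 218·4 = 32)
  q = 5: r = 26, s = 1 − 5·(-1) = 6, t = -3 − 5·4 = -23  (check: 840·6 + 218·(-23) = 26)
  q = 1: r = 6, s = -1 − 1·6 = -7, t = 4 − 1·(-23) = 27  (check: 840·(-7) + 218·27 = 6)
  q = 4: r = 2, s = 6 − 4·(-7) = 34, t = -23 − 4·27 = -131  (check: 840·34 + 218·(-131) = 2)
The row with r = 2 (the gcd) gives the Bezout coefficients s = 34, t = -131.
Result: 840 · (34) + 218 · (-131) = 2.

gcd(840, 218) = 2; s = 34, t = -131 (check: 840·34 + 218·(-131) = 2).
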